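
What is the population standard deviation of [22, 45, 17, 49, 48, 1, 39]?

17.1035

Step 1: Compute the mean: 31.5714
Step 2: Sum of squared deviations from the mean: 2047.7143
Step 3: Population variance = 2047.7143 / 7 = 292.5306
Step 4: Standard deviation = sqrt(292.5306) = 17.1035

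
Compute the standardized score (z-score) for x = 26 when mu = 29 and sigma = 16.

-0.1875

Step 1: Recall the z-score formula: z = (x - mu) / sigma
Step 2: Substitute values: z = (26 - 29) / 16
Step 3: z = -3 / 16 = -0.1875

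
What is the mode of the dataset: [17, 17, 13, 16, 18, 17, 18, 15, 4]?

17

Step 1: Count the frequency of each value:
  4: appears 1 time(s)
  13: appears 1 time(s)
  15: appears 1 time(s)
  16: appears 1 time(s)
  17: appears 3 time(s)
  18: appears 2 time(s)
Step 2: The value 17 appears most frequently (3 times).
Step 3: Mode = 17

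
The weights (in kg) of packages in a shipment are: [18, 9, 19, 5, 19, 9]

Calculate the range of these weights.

14

Step 1: Identify the maximum value: max = 19
Step 2: Identify the minimum value: min = 5
Step 3: Range = max - min = 19 - 5 = 14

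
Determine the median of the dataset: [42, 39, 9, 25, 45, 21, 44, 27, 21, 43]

33

Step 1: Sort the data in ascending order: [9, 21, 21, 25, 27, 39, 42, 43, 44, 45]
Step 2: The number of values is n = 10.
Step 3: Since n is even, the median is the average of positions 5 and 6:
  Median = (27 + 39) / 2 = 33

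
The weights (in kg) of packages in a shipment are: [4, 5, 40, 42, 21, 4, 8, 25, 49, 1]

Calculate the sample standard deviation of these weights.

18.2358

Step 1: Compute the mean: 19.9
Step 2: Sum of squared deviations from the mean: 2992.9
Step 3: Sample variance = 2992.9 / 9 = 332.5444
Step 4: Standard deviation = sqrt(332.5444) = 18.2358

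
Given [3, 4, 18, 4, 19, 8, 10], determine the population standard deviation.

6.1842

Step 1: Compute the mean: 9.4286
Step 2: Sum of squared deviations from the mean: 267.7143
Step 3: Population variance = 267.7143 / 7 = 38.2449
Step 4: Standard deviation = sqrt(38.2449) = 6.1842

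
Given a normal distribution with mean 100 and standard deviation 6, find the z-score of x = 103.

0.5

Step 1: Recall the z-score formula: z = (x - mu) / sigma
Step 2: Substitute values: z = (103 - 100) / 6
Step 3: z = 3 / 6 = 0.5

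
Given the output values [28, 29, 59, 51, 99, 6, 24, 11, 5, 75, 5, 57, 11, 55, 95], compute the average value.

40.6667

Step 1: Sum all values: 28 + 29 + 59 + 51 + 99 + 6 + 24 + 11 + 5 + 75 + 5 + 57 + 11 + 55 + 95 = 610
Step 2: Count the number of values: n = 15
Step 3: Mean = sum / n = 610 / 15 = 40.6667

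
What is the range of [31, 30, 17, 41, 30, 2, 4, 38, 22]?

39

Step 1: Identify the maximum value: max = 41
Step 2: Identify the minimum value: min = 2
Step 3: Range = max - min = 41 - 2 = 39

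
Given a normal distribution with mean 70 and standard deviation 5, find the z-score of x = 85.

3

Step 1: Recall the z-score formula: z = (x - mu) / sigma
Step 2: Substitute values: z = (85 - 70) / 5
Step 3: z = 15 / 5 = 3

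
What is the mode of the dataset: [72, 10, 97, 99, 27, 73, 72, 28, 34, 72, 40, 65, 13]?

72

Step 1: Count the frequency of each value:
  10: appears 1 time(s)
  13: appears 1 time(s)
  27: appears 1 time(s)
  28: appears 1 time(s)
  34: appears 1 time(s)
  40: appears 1 time(s)
  65: appears 1 time(s)
  72: appears 3 time(s)
  73: appears 1 time(s)
  97: appears 1 time(s)
  99: appears 1 time(s)
Step 2: The value 72 appears most frequently (3 times).
Step 3: Mode = 72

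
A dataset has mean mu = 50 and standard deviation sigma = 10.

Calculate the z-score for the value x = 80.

3

Step 1: Recall the z-score formula: z = (x - mu) / sigma
Step 2: Substitute values: z = (80 - 50) / 10
Step 3: z = 30 / 10 = 3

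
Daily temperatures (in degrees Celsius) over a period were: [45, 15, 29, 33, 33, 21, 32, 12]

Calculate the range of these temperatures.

33

Step 1: Identify the maximum value: max = 45
Step 2: Identify the minimum value: min = 12
Step 3: Range = max - min = 45 - 12 = 33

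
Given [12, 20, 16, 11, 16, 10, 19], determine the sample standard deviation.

3.934

Step 1: Compute the mean: 14.8571
Step 2: Sum of squared deviations from the mean: 92.8571
Step 3: Sample variance = 92.8571 / 6 = 15.4762
Step 4: Standard deviation = sqrt(15.4762) = 3.934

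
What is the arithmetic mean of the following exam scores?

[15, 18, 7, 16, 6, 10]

12

Step 1: Sum all values: 15 + 18 + 7 + 16 + 6 + 10 = 72
Step 2: Count the number of values: n = 6
Step 3: Mean = sum / n = 72 / 6 = 12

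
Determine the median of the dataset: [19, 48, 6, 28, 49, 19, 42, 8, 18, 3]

19

Step 1: Sort the data in ascending order: [3, 6, 8, 18, 19, 19, 28, 42, 48, 49]
Step 2: The number of values is n = 10.
Step 3: Since n is even, the median is the average of positions 5 and 6:
  Median = (19 + 19) / 2 = 19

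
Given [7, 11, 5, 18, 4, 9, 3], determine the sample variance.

26.8095

Step 1: Compute the mean: (7 + 11 + 5 + 18 + 4 + 9 + 3) / 7 = 8.1429
Step 2: Compute squared deviations from the mean:
  (7 - 8.1429)^2 = 1.3061
  (11 - 8.1429)^2 = 8.1633
  (5 - 8.1429)^2 = 9.8776
  (18 - 8.1429)^2 = 97.1633
  (4 - 8.1429)^2 = 17.1633
  (9 - 8.1429)^2 = 0.7347
  (3 - 8.1429)^2 = 26.449
Step 3: Sum of squared deviations = 160.8571
Step 4: Sample variance = 160.8571 / 6 = 26.8095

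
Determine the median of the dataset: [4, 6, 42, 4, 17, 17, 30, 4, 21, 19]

17

Step 1: Sort the data in ascending order: [4, 4, 4, 6, 17, 17, 19, 21, 30, 42]
Step 2: The number of values is n = 10.
Step 3: Since n is even, the median is the average of positions 5 and 6:
  Median = (17 + 17) / 2 = 17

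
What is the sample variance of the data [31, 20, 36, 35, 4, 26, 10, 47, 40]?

199.25

Step 1: Compute the mean: (31 + 20 + 36 + 35 + 4 + 26 + 10 + 47 + 40) / 9 = 27.6667
Step 2: Compute squared deviations from the mean:
  (31 - 27.6667)^2 = 11.1111
  (20 - 27.6667)^2 = 58.7778
  (36 - 27.6667)^2 = 69.4444
  (35 - 27.6667)^2 = 53.7778
  (4 - 27.6667)^2 = 560.1111
  (26 - 27.6667)^2 = 2.7778
  (10 - 27.6667)^2 = 312.1111
  (47 - 27.6667)^2 = 373.7778
  (40 - 27.6667)^2 = 152.1111
Step 3: Sum of squared deviations = 1594
Step 4: Sample variance = 1594 / 8 = 199.25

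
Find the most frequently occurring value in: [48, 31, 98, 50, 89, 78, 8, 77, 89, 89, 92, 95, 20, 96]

89

Step 1: Count the frequency of each value:
  8: appears 1 time(s)
  20: appears 1 time(s)
  31: appears 1 time(s)
  48: appears 1 time(s)
  50: appears 1 time(s)
  77: appears 1 time(s)
  78: appears 1 time(s)
  89: appears 3 time(s)
  92: appears 1 time(s)
  95: appears 1 time(s)
  96: appears 1 time(s)
  98: appears 1 time(s)
Step 2: The value 89 appears most frequently (3 times).
Step 3: Mode = 89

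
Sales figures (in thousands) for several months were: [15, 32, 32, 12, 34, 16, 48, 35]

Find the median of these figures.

32

Step 1: Sort the data in ascending order: [12, 15, 16, 32, 32, 34, 35, 48]
Step 2: The number of values is n = 8.
Step 3: Since n is even, the median is the average of positions 4 and 5:
  Median = (32 + 32) / 2 = 32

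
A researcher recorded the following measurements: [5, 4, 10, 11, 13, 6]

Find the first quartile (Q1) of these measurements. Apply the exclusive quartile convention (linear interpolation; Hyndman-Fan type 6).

4.75

Step 1: Sort the data: [4, 5, 6, 10, 11, 13]
Step 2: n = 6
Step 3: Using the exclusive quartile method:
  Q1 = 4.75
  Q2 (median) = 8
  Q3 = 11.5
  IQR = Q3 - Q1 = 11.5 - 4.75 = 6.75
Step 4: Q1 = 4.75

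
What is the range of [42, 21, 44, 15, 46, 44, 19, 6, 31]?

40

Step 1: Identify the maximum value: max = 46
Step 2: Identify the minimum value: min = 6
Step 3: Range = max - min = 46 - 6 = 40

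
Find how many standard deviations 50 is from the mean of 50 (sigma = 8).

0

Step 1: Recall the z-score formula: z = (x - mu) / sigma
Step 2: Substitute values: z = (50 - 50) / 8
Step 3: z = 0 / 8 = 0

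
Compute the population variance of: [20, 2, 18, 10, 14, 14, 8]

32.4898

Step 1: Compute the mean: (20 + 2 + 18 + 10 + 14 + 14 + 8) / 7 = 12.2857
Step 2: Compute squared deviations from the mean:
  (20 - 12.2857)^2 = 59.5102
  (2 - 12.2857)^2 = 105.7959
  (18 - 12.2857)^2 = 32.6531
  (10 - 12.2857)^2 = 5.2245
  (14 - 12.2857)^2 = 2.9388
  (14 - 12.2857)^2 = 2.9388
  (8 - 12.2857)^2 = 18.3673
Step 3: Sum of squared deviations = 227.4286
Step 4: Population variance = 227.4286 / 7 = 32.4898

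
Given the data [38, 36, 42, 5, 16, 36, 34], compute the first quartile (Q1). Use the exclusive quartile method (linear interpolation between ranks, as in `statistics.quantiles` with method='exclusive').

16

Step 1: Sort the data: [5, 16, 34, 36, 36, 38, 42]
Step 2: n = 7
Step 3: Using the exclusive quartile method:
  Q1 = 16
  Q2 (median) = 36
  Q3 = 38
  IQR = Q3 - Q1 = 38 - 16 = 22
Step 4: Q1 = 16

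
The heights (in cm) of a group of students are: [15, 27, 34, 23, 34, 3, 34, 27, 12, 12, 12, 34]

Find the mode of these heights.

34

Step 1: Count the frequency of each value:
  3: appears 1 time(s)
  12: appears 3 time(s)
  15: appears 1 time(s)
  23: appears 1 time(s)
  27: appears 2 time(s)
  34: appears 4 time(s)
Step 2: The value 34 appears most frequently (4 times).
Step 3: Mode = 34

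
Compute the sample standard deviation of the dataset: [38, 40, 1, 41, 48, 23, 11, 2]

18.8301

Step 1: Compute the mean: 25.5
Step 2: Sum of squared deviations from the mean: 2482
Step 3: Sample variance = 2482 / 7 = 354.5714
Step 4: Standard deviation = sqrt(354.5714) = 18.8301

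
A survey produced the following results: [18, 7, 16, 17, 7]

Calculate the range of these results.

11

Step 1: Identify the maximum value: max = 18
Step 2: Identify the minimum value: min = 7
Step 3: Range = max - min = 18 - 7 = 11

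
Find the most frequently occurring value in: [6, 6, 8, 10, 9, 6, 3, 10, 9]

6

Step 1: Count the frequency of each value:
  3: appears 1 time(s)
  6: appears 3 time(s)
  8: appears 1 time(s)
  9: appears 2 time(s)
  10: appears 2 time(s)
Step 2: The value 6 appears most frequently (3 times).
Step 3: Mode = 6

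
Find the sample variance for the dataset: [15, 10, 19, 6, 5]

35.5

Step 1: Compute the mean: (15 + 10 + 19 + 6 + 5) / 5 = 11
Step 2: Compute squared deviations from the mean:
  (15 - 11)^2 = 16
  (10 - 11)^2 = 1
  (19 - 11)^2 = 64
  (6 - 11)^2 = 25
  (5 - 11)^2 = 36
Step 3: Sum of squared deviations = 142
Step 4: Sample variance = 142 / 4 = 35.5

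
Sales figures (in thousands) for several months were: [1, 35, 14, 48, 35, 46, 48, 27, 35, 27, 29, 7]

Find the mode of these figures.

35

Step 1: Count the frequency of each value:
  1: appears 1 time(s)
  7: appears 1 time(s)
  14: appears 1 time(s)
  27: appears 2 time(s)
  29: appears 1 time(s)
  35: appears 3 time(s)
  46: appears 1 time(s)
  48: appears 2 time(s)
Step 2: The value 35 appears most frequently (3 times).
Step 3: Mode = 35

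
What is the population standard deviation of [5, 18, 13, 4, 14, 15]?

5.1881

Step 1: Compute the mean: 11.5
Step 2: Sum of squared deviations from the mean: 161.5
Step 3: Population variance = 161.5 / 6 = 26.9167
Step 4: Standard deviation = sqrt(26.9167) = 5.1881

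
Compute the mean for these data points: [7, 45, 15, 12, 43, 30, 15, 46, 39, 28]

28

Step 1: Sum all values: 7 + 45 + 15 + 12 + 43 + 30 + 15 + 46 + 39 + 28 = 280
Step 2: Count the number of values: n = 10
Step 3: Mean = sum / n = 280 / 10 = 28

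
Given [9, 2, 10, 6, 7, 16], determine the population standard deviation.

4.2687

Step 1: Compute the mean: 8.3333
Step 2: Sum of squared deviations from the mean: 109.3333
Step 3: Population variance = 109.3333 / 6 = 18.2222
Step 4: Standard deviation = sqrt(18.2222) = 4.2687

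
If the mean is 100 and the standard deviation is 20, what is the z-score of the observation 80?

-1

Step 1: Recall the z-score formula: z = (x - mu) / sigma
Step 2: Substitute values: z = (80 - 100) / 20
Step 3: z = -20 / 20 = -1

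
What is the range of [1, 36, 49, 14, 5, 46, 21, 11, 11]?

48

Step 1: Identify the maximum value: max = 49
Step 2: Identify the minimum value: min = 1
Step 3: Range = max - min = 49 - 1 = 48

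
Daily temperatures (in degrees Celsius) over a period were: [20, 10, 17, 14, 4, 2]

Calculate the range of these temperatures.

18

Step 1: Identify the maximum value: max = 20
Step 2: Identify the minimum value: min = 2
Step 3: Range = max - min = 20 - 2 = 18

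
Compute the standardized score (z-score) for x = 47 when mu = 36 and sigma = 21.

0.5238

Step 1: Recall the z-score formula: z = (x - mu) / sigma
Step 2: Substitute values: z = (47 - 36) / 21
Step 3: z = 11 / 21 = 0.5238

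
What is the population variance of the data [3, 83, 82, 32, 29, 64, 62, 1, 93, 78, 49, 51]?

866.8542

Step 1: Compute the mean: (3 + 83 + 82 + 32 + 29 + 64 + 62 + 1 + 93 + 78 + 49 + 51) / 12 = 52.25
Step 2: Compute squared deviations from the mean:
  (3 - 52.25)^2 = 2425.5625
  (83 - 52.25)^2 = 945.5625
  (82 - 52.25)^2 = 885.0625
  (32 - 52.25)^2 = 410.0625
  (29 - 52.25)^2 = 540.5625
  (64 - 52.25)^2 = 138.0625
  (62 - 52.25)^2 = 95.0625
  (1 - 52.25)^2 = 2626.5625
  (93 - 52.25)^2 = 1660.5625
  (78 - 52.25)^2 = 663.0625
  (49 - 52.25)^2 = 10.5625
  (51 - 52.25)^2 = 1.5625
Step 3: Sum of squared deviations = 10402.25
Step 4: Population variance = 10402.25 / 12 = 866.8542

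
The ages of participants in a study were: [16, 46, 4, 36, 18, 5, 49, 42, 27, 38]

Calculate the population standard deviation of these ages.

15.7318

Step 1: Compute the mean: 28.1
Step 2: Sum of squared deviations from the mean: 2474.9
Step 3: Population variance = 2474.9 / 10 = 247.49
Step 4: Standard deviation = sqrt(247.49) = 15.7318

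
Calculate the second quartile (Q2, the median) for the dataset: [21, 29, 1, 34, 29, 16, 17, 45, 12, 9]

19

Step 1: Sort the data: [1, 9, 12, 16, 17, 21, 29, 29, 34, 45]
Step 2: n = 10
Step 3: Q2 is the median. Since n is even, it is the average of the values at positions 5 and 6:
  Q2 = (17 + 21) / 2 = 19
Step 4: Q2 = 19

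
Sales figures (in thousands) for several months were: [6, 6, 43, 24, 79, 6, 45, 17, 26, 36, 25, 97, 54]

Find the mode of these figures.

6

Step 1: Count the frequency of each value:
  6: appears 3 time(s)
  17: appears 1 time(s)
  24: appears 1 time(s)
  25: appears 1 time(s)
  26: appears 1 time(s)
  36: appears 1 time(s)
  43: appears 1 time(s)
  45: appears 1 time(s)
  54: appears 1 time(s)
  79: appears 1 time(s)
  97: appears 1 time(s)
Step 2: The value 6 appears most frequently (3 times).
Step 3: Mode = 6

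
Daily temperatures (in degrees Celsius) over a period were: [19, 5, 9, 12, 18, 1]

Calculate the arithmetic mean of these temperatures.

10.6667

Step 1: Sum all values: 19 + 5 + 9 + 12 + 18 + 1 = 64
Step 2: Count the number of values: n = 6
Step 3: Mean = sum / n = 64 / 6 = 10.6667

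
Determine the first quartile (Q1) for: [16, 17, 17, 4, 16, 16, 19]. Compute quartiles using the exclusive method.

16

Step 1: Sort the data: [4, 16, 16, 16, 17, 17, 19]
Step 2: n = 7
Step 3: Using the exclusive quartile method:
  Q1 = 16
  Q2 (median) = 16
  Q3 = 17
  IQR = Q3 - Q1 = 17 - 16 = 1
Step 4: Q1 = 16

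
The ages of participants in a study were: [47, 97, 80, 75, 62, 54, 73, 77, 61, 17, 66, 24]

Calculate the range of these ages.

80

Step 1: Identify the maximum value: max = 97
Step 2: Identify the minimum value: min = 17
Step 3: Range = max - min = 97 - 17 = 80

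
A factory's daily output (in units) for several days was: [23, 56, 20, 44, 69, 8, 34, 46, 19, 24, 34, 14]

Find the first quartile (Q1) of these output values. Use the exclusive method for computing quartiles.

19.25

Step 1: Sort the data: [8, 14, 19, 20, 23, 24, 34, 34, 44, 46, 56, 69]
Step 2: n = 12
Step 3: Using the exclusive quartile method:
  Q1 = 19.25
  Q2 (median) = 29
  Q3 = 45.5
  IQR = Q3 - Q1 = 45.5 - 19.25 = 26.25
Step 4: Q1 = 19.25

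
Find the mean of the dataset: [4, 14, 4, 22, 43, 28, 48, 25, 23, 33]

24.4

Step 1: Sum all values: 4 + 14 + 4 + 22 + 43 + 28 + 48 + 25 + 23 + 33 = 244
Step 2: Count the number of values: n = 10
Step 3: Mean = sum / n = 244 / 10 = 24.4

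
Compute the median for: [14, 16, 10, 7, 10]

10

Step 1: Sort the data in ascending order: [7, 10, 10, 14, 16]
Step 2: The number of values is n = 5.
Step 3: Since n is odd, the median is the middle value at position 3: 10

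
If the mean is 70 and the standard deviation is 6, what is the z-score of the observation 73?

0.5

Step 1: Recall the z-score formula: z = (x - mu) / sigma
Step 2: Substitute values: z = (73 - 70) / 6
Step 3: z = 3 / 6 = 0.5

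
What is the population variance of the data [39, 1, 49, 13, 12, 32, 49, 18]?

289.2344

Step 1: Compute the mean: (39 + 1 + 49 + 13 + 12 + 32 + 49 + 18) / 8 = 26.625
Step 2: Compute squared deviations from the mean:
  (39 - 26.625)^2 = 153.1406
  (1 - 26.625)^2 = 656.6406
  (49 - 26.625)^2 = 500.6406
  (13 - 26.625)^2 = 185.6406
  (12 - 26.625)^2 = 213.8906
  (32 - 26.625)^2 = 28.8906
  (49 - 26.625)^2 = 500.6406
  (18 - 26.625)^2 = 74.3906
Step 3: Sum of squared deviations = 2313.875
Step 4: Population variance = 2313.875 / 8 = 289.2344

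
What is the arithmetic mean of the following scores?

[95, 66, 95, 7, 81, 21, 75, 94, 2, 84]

62

Step 1: Sum all values: 95 + 66 + 95 + 7 + 81 + 21 + 75 + 94 + 2 + 84 = 620
Step 2: Count the number of values: n = 10
Step 3: Mean = sum / n = 620 / 10 = 62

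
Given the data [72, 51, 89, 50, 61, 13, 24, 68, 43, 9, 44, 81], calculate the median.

50.5

Step 1: Sort the data in ascending order: [9, 13, 24, 43, 44, 50, 51, 61, 68, 72, 81, 89]
Step 2: The number of values is n = 12.
Step 3: Since n is even, the median is the average of positions 6 and 7:
  Median = (50 + 51) / 2 = 50.5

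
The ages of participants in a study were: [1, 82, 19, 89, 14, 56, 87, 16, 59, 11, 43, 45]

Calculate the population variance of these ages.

911.0833

Step 1: Compute the mean: (1 + 82 + 19 + 89 + 14 + 56 + 87 + 16 + 59 + 11 + 43 + 45) / 12 = 43.5
Step 2: Compute squared deviations from the mean:
  (1 - 43.5)^2 = 1806.25
  (82 - 43.5)^2 = 1482.25
  (19 - 43.5)^2 = 600.25
  (89 - 43.5)^2 = 2070.25
  (14 - 43.5)^2 = 870.25
  (56 - 43.5)^2 = 156.25
  (87 - 43.5)^2 = 1892.25
  (16 - 43.5)^2 = 756.25
  (59 - 43.5)^2 = 240.25
  (11 - 43.5)^2 = 1056.25
  (43 - 43.5)^2 = 0.25
  (45 - 43.5)^2 = 2.25
Step 3: Sum of squared deviations = 10933
Step 4: Population variance = 10933 / 12 = 911.0833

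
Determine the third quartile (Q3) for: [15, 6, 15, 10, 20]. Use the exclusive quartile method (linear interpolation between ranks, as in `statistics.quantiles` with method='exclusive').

17.5

Step 1: Sort the data: [6, 10, 15, 15, 20]
Step 2: n = 5
Step 3: Using the exclusive quartile method:
  Q1 = 8
  Q2 (median) = 15
  Q3 = 17.5
  IQR = Q3 - Q1 = 17.5 - 8 = 9.5
Step 4: Q3 = 17.5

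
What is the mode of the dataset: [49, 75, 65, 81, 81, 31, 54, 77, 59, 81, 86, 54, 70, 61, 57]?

81

Step 1: Count the frequency of each value:
  31: appears 1 time(s)
  49: appears 1 time(s)
  54: appears 2 time(s)
  57: appears 1 time(s)
  59: appears 1 time(s)
  61: appears 1 time(s)
  65: appears 1 time(s)
  70: appears 1 time(s)
  75: appears 1 time(s)
  77: appears 1 time(s)
  81: appears 3 time(s)
  86: appears 1 time(s)
Step 2: The value 81 appears most frequently (3 times).
Step 3: Mode = 81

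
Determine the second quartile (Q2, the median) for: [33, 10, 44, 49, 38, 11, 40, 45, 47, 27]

39

Step 1: Sort the data: [10, 11, 27, 33, 38, 40, 44, 45, 47, 49]
Step 2: n = 10
Step 3: Q2 is the median. Since n is even, it is the average of the values at positions 5 and 6:
  Q2 = (38 + 40) / 2 = 39
Step 4: Q2 = 39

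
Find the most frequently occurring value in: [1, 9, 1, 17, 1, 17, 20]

1

Step 1: Count the frequency of each value:
  1: appears 3 time(s)
  9: appears 1 time(s)
  17: appears 2 time(s)
  20: appears 1 time(s)
Step 2: The value 1 appears most frequently (3 times).
Step 3: Mode = 1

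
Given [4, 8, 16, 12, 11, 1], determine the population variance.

25.2222

Step 1: Compute the mean: (4 + 8 + 16 + 12 + 11 + 1) / 6 = 8.6667
Step 2: Compute squared deviations from the mean:
  (4 - 8.6667)^2 = 21.7778
  (8 - 8.6667)^2 = 0.4444
  (16 - 8.6667)^2 = 53.7778
  (12 - 8.6667)^2 = 11.1111
  (11 - 8.6667)^2 = 5.4444
  (1 - 8.6667)^2 = 58.7778
Step 3: Sum of squared deviations = 151.3333
Step 4: Population variance = 151.3333 / 6 = 25.2222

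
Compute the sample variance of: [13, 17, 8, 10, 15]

13.3

Step 1: Compute the mean: (13 + 17 + 8 + 10 + 15) / 5 = 12.6
Step 2: Compute squared deviations from the mean:
  (13 - 12.6)^2 = 0.16
  (17 - 12.6)^2 = 19.36
  (8 - 12.6)^2 = 21.16
  (10 - 12.6)^2 = 6.76
  (15 - 12.6)^2 = 5.76
Step 3: Sum of squared deviations = 53.2
Step 4: Sample variance = 53.2 / 4 = 13.3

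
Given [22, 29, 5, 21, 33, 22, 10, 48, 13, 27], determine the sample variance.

152.8889

Step 1: Compute the mean: (22 + 29 + 5 + 21 + 33 + 22 + 10 + 48 + 13 + 27) / 10 = 23
Step 2: Compute squared deviations from the mean:
  (22 - 23)^2 = 1
  (29 - 23)^2 = 36
  (5 - 23)^2 = 324
  (21 - 23)^2 = 4
  (33 - 23)^2 = 100
  (22 - 23)^2 = 1
  (10 - 23)^2 = 169
  (48 - 23)^2 = 625
  (13 - 23)^2 = 100
  (27 - 23)^2 = 16
Step 3: Sum of squared deviations = 1376
Step 4: Sample variance = 1376 / 9 = 152.8889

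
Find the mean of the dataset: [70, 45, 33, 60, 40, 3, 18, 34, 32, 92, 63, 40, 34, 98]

47.2857

Step 1: Sum all values: 70 + 45 + 33 + 60 + 40 + 3 + 18 + 34 + 32 + 92 + 63 + 40 + 34 + 98 = 662
Step 2: Count the number of values: n = 14
Step 3: Mean = sum / n = 662 / 14 = 47.2857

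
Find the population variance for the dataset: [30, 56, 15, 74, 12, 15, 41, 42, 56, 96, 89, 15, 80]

829.5621

Step 1: Compute the mean: (30 + 56 + 15 + 74 + 12 + 15 + 41 + 42 + 56 + 96 + 89 + 15 + 80) / 13 = 47.7692
Step 2: Compute squared deviations from the mean:
  (30 - 47.7692)^2 = 315.7456
  (56 - 47.7692)^2 = 67.7456
  (15 - 47.7692)^2 = 1073.8225
  (74 - 47.7692)^2 = 688.0533
  (12 - 47.7692)^2 = 1279.4379
  (15 - 47.7692)^2 = 1073.8225
  (41 - 47.7692)^2 = 45.8225
  (42 - 47.7692)^2 = 33.284
  (56 - 47.7692)^2 = 67.7456
  (96 - 47.7692)^2 = 2326.2071
  (89 - 47.7692)^2 = 1699.9763
  (15 - 47.7692)^2 = 1073.8225
  (80 - 47.7692)^2 = 1038.8225
Step 3: Sum of squared deviations = 10784.3077
Step 4: Population variance = 10784.3077 / 13 = 829.5621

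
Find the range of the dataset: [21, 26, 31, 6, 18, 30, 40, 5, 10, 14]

35

Step 1: Identify the maximum value: max = 40
Step 2: Identify the minimum value: min = 5
Step 3: Range = max - min = 40 - 5 = 35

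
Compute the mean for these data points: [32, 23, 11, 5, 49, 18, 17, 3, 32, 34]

22.4

Step 1: Sum all values: 32 + 23 + 11 + 5 + 49 + 18 + 17 + 3 + 32 + 34 = 224
Step 2: Count the number of values: n = 10
Step 3: Mean = sum / n = 224 / 10 = 22.4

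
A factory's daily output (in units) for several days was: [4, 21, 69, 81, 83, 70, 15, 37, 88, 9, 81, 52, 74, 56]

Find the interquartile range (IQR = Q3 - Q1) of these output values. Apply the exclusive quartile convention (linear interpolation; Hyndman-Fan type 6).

61.5

Step 1: Sort the data: [4, 9, 15, 21, 37, 52, 56, 69, 70, 74, 81, 81, 83, 88]
Step 2: n = 14
Step 3: Using the exclusive quartile method:
  Q1 = 19.5
  Q2 (median) = 62.5
  Q3 = 81
  IQR = Q3 - Q1 = 81 - 19.5 = 61.5
Step 4: IQR = 61.5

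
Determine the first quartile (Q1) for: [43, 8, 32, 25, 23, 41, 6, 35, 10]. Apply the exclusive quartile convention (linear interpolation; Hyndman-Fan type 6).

9

Step 1: Sort the data: [6, 8, 10, 23, 25, 32, 35, 41, 43]
Step 2: n = 9
Step 3: Using the exclusive quartile method:
  Q1 = 9
  Q2 (median) = 25
  Q3 = 38
  IQR = Q3 - Q1 = 38 - 9 = 29
Step 4: Q1 = 9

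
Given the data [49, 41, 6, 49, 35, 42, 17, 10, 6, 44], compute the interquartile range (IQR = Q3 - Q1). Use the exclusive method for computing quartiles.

36.25

Step 1: Sort the data: [6, 6, 10, 17, 35, 41, 42, 44, 49, 49]
Step 2: n = 10
Step 3: Using the exclusive quartile method:
  Q1 = 9
  Q2 (median) = 38
  Q3 = 45.25
  IQR = Q3 - Q1 = 45.25 - 9 = 36.25
Step 4: IQR = 36.25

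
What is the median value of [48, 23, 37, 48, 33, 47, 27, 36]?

36.5

Step 1: Sort the data in ascending order: [23, 27, 33, 36, 37, 47, 48, 48]
Step 2: The number of values is n = 8.
Step 3: Since n is even, the median is the average of positions 4 and 5:
  Median = (36 + 37) / 2 = 36.5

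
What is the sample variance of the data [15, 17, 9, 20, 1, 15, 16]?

40.2381

Step 1: Compute the mean: (15 + 17 + 9 + 20 + 1 + 15 + 16) / 7 = 13.2857
Step 2: Compute squared deviations from the mean:
  (15 - 13.2857)^2 = 2.9388
  (17 - 13.2857)^2 = 13.7959
  (9 - 13.2857)^2 = 18.3673
  (20 - 13.2857)^2 = 45.0816
  (1 - 13.2857)^2 = 150.9388
  (15 - 13.2857)^2 = 2.9388
  (16 - 13.2857)^2 = 7.3673
Step 3: Sum of squared deviations = 241.4286
Step 4: Sample variance = 241.4286 / 6 = 40.2381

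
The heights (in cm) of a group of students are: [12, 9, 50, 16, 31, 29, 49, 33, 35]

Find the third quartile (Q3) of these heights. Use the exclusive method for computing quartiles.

42

Step 1: Sort the data: [9, 12, 16, 29, 31, 33, 35, 49, 50]
Step 2: n = 9
Step 3: Using the exclusive quartile method:
  Q1 = 14
  Q2 (median) = 31
  Q3 = 42
  IQR = Q3 - Q1 = 42 - 14 = 28
Step 4: Q3 = 42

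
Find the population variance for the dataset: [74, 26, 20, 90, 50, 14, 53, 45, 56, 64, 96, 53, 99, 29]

702.9235

Step 1: Compute the mean: (74 + 26 + 20 + 90 + 50 + 14 + 53 + 45 + 56 + 64 + 96 + 53 + 99 + 29) / 14 = 54.9286
Step 2: Compute squared deviations from the mean:
  (74 - 54.9286)^2 = 363.7194
  (26 - 54.9286)^2 = 836.8622
  (20 - 54.9286)^2 = 1220.0051
  (90 - 54.9286)^2 = 1230.0051
  (50 - 54.9286)^2 = 24.2908
  (14 - 54.9286)^2 = 1675.148
  (53 - 54.9286)^2 = 3.7194
  (45 - 54.9286)^2 = 98.5765
  (56 - 54.9286)^2 = 1.148
  (64 - 54.9286)^2 = 82.2908
  (96 - 54.9286)^2 = 1686.8622
  (53 - 54.9286)^2 = 3.7194
  (99 - 54.9286)^2 = 1942.2908
  (29 - 54.9286)^2 = 672.2908
Step 3: Sum of squared deviations = 9840.9286
Step 4: Population variance = 9840.9286 / 14 = 702.9235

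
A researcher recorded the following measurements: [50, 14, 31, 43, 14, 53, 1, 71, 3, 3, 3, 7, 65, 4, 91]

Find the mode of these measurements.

3

Step 1: Count the frequency of each value:
  1: appears 1 time(s)
  3: appears 3 time(s)
  4: appears 1 time(s)
  7: appears 1 time(s)
  14: appears 2 time(s)
  31: appears 1 time(s)
  43: appears 1 time(s)
  50: appears 1 time(s)
  53: appears 1 time(s)
  65: appears 1 time(s)
  71: appears 1 time(s)
  91: appears 1 time(s)
Step 2: The value 3 appears most frequently (3 times).
Step 3: Mode = 3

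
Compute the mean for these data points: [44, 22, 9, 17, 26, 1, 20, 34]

21.625

Step 1: Sum all values: 44 + 22 + 9 + 17 + 26 + 1 + 20 + 34 = 173
Step 2: Count the number of values: n = 8
Step 3: Mean = sum / n = 173 / 8 = 21.625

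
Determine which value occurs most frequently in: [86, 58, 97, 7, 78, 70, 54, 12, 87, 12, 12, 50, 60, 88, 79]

12

Step 1: Count the frequency of each value:
  7: appears 1 time(s)
  12: appears 3 time(s)
  50: appears 1 time(s)
  54: appears 1 time(s)
  58: appears 1 time(s)
  60: appears 1 time(s)
  70: appears 1 time(s)
  78: appears 1 time(s)
  79: appears 1 time(s)
  86: appears 1 time(s)
  87: appears 1 time(s)
  88: appears 1 time(s)
  97: appears 1 time(s)
Step 2: The value 12 appears most frequently (3 times).
Step 3: Mode = 12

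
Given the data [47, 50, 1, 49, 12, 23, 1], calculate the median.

23

Step 1: Sort the data in ascending order: [1, 1, 12, 23, 47, 49, 50]
Step 2: The number of values is n = 7.
Step 3: Since n is odd, the median is the middle value at position 4: 23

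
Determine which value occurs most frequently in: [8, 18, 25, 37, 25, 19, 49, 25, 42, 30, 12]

25

Step 1: Count the frequency of each value:
  8: appears 1 time(s)
  12: appears 1 time(s)
  18: appears 1 time(s)
  19: appears 1 time(s)
  25: appears 3 time(s)
  30: appears 1 time(s)
  37: appears 1 time(s)
  42: appears 1 time(s)
  49: appears 1 time(s)
Step 2: The value 25 appears most frequently (3 times).
Step 3: Mode = 25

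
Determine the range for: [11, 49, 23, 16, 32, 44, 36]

38

Step 1: Identify the maximum value: max = 49
Step 2: Identify the minimum value: min = 11
Step 3: Range = max - min = 49 - 11 = 38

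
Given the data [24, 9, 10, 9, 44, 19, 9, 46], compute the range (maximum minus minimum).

37

Step 1: Identify the maximum value: max = 46
Step 2: Identify the minimum value: min = 9
Step 3: Range = max - min = 46 - 9 = 37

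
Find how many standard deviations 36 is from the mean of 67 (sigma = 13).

-2.3846

Step 1: Recall the z-score formula: z = (x - mu) / sigma
Step 2: Substitute values: z = (36 - 67) / 13
Step 3: z = -31 / 13 = -2.3846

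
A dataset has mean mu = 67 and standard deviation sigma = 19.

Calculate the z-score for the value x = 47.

-1.0526

Step 1: Recall the z-score formula: z = (x - mu) / sigma
Step 2: Substitute values: z = (47 - 67) / 19
Step 3: z = -20 / 19 = -1.0526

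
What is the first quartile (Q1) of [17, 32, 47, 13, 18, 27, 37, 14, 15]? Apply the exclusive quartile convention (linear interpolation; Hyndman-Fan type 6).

14.5

Step 1: Sort the data: [13, 14, 15, 17, 18, 27, 32, 37, 47]
Step 2: n = 9
Step 3: Using the exclusive quartile method:
  Q1 = 14.5
  Q2 (median) = 18
  Q3 = 34.5
  IQR = Q3 - Q1 = 34.5 - 14.5 = 20
Step 4: Q1 = 14.5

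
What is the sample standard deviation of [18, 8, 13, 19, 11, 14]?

4.1673

Step 1: Compute the mean: 13.8333
Step 2: Sum of squared deviations from the mean: 86.8333
Step 3: Sample variance = 86.8333 / 5 = 17.3667
Step 4: Standard deviation = sqrt(17.3667) = 4.1673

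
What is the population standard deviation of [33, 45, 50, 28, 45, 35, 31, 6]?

12.8883

Step 1: Compute the mean: 34.125
Step 2: Sum of squared deviations from the mean: 1328.875
Step 3: Population variance = 1328.875 / 8 = 166.1094
Step 4: Standard deviation = sqrt(166.1094) = 12.8883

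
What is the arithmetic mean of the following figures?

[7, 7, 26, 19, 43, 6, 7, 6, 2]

13.6667

Step 1: Sum all values: 7 + 7 + 26 + 19 + 43 + 6 + 7 + 6 + 2 = 123
Step 2: Count the number of values: n = 9
Step 3: Mean = sum / n = 123 / 9 = 13.6667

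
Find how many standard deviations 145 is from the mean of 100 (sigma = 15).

3

Step 1: Recall the z-score formula: z = (x - mu) / sigma
Step 2: Substitute values: z = (145 - 100) / 15
Step 3: z = 45 / 15 = 3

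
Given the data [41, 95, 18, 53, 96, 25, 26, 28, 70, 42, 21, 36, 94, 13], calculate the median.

38.5

Step 1: Sort the data in ascending order: [13, 18, 21, 25, 26, 28, 36, 41, 42, 53, 70, 94, 95, 96]
Step 2: The number of values is n = 14.
Step 3: Since n is even, the median is the average of positions 7 and 8:
  Median = (36 + 41) / 2 = 38.5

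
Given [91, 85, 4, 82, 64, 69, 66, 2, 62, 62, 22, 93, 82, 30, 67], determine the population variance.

843.5289

Step 1: Compute the mean: (91 + 85 + 4 + 82 + 64 + 69 + 66 + 2 + 62 + 62 + 22 + 93 + 82 + 30 + 67) / 15 = 58.7333
Step 2: Compute squared deviations from the mean:
  (91 - 58.7333)^2 = 1041.1378
  (85 - 58.7333)^2 = 689.9378
  (4 - 58.7333)^2 = 2995.7378
  (82 - 58.7333)^2 = 541.3378
  (64 - 58.7333)^2 = 27.7378
  (69 - 58.7333)^2 = 105.4044
  (66 - 58.7333)^2 = 52.8044
  (2 - 58.7333)^2 = 3218.6711
  (62 - 58.7333)^2 = 10.6711
  (62 - 58.7333)^2 = 10.6711
  (22 - 58.7333)^2 = 1349.3378
  (93 - 58.7333)^2 = 1174.2044
  (82 - 58.7333)^2 = 541.3378
  (30 - 58.7333)^2 = 825.6044
  (67 - 58.7333)^2 = 68.3378
Step 3: Sum of squared deviations = 12652.9333
Step 4: Population variance = 12652.9333 / 15 = 843.5289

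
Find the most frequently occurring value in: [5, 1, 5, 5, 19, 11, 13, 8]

5

Step 1: Count the frequency of each value:
  1: appears 1 time(s)
  5: appears 3 time(s)
  8: appears 1 time(s)
  11: appears 1 time(s)
  13: appears 1 time(s)
  19: appears 1 time(s)
Step 2: The value 5 appears most frequently (3 times).
Step 3: Mode = 5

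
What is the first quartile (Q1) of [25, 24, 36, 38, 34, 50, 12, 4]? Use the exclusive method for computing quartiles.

15

Step 1: Sort the data: [4, 12, 24, 25, 34, 36, 38, 50]
Step 2: n = 8
Step 3: Using the exclusive quartile method:
  Q1 = 15
  Q2 (median) = 29.5
  Q3 = 37.5
  IQR = Q3 - Q1 = 37.5 - 15 = 22.5
Step 4: Q1 = 15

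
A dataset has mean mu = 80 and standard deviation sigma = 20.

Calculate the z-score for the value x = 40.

-2

Step 1: Recall the z-score formula: z = (x - mu) / sigma
Step 2: Substitute values: z = (40 - 80) / 20
Step 3: z = -40 / 20 = -2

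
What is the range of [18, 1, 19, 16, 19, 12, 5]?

18

Step 1: Identify the maximum value: max = 19
Step 2: Identify the minimum value: min = 1
Step 3: Range = max - min = 19 - 1 = 18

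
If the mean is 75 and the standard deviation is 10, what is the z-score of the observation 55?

-2

Step 1: Recall the z-score formula: z = (x - mu) / sigma
Step 2: Substitute values: z = (55 - 75) / 10
Step 3: z = -20 / 10 = -2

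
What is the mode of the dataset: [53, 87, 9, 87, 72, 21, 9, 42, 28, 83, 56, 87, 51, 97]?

87

Step 1: Count the frequency of each value:
  9: appears 2 time(s)
  21: appears 1 time(s)
  28: appears 1 time(s)
  42: appears 1 time(s)
  51: appears 1 time(s)
  53: appears 1 time(s)
  56: appears 1 time(s)
  72: appears 1 time(s)
  83: appears 1 time(s)
  87: appears 3 time(s)
  97: appears 1 time(s)
Step 2: The value 87 appears most frequently (3 times).
Step 3: Mode = 87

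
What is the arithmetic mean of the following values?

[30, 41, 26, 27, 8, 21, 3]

22.2857

Step 1: Sum all values: 30 + 41 + 26 + 27 + 8 + 21 + 3 = 156
Step 2: Count the number of values: n = 7
Step 3: Mean = sum / n = 156 / 7 = 22.2857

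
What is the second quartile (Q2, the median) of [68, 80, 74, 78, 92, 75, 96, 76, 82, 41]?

77

Step 1: Sort the data: [41, 68, 74, 75, 76, 78, 80, 82, 92, 96]
Step 2: n = 10
Step 3: Q2 is the median. Since n is even, it is the average of the values at positions 5 and 6:
  Q2 = (76 + 78) / 2 = 77
Step 4: Q2 = 77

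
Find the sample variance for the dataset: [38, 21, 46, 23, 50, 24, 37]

135.8095

Step 1: Compute the mean: (38 + 21 + 46 + 23 + 50 + 24 + 37) / 7 = 34.1429
Step 2: Compute squared deviations from the mean:
  (38 - 34.1429)^2 = 14.8776
  (21 - 34.1429)^2 = 172.7347
  (46 - 34.1429)^2 = 140.5918
  (23 - 34.1429)^2 = 124.1633
  (50 - 34.1429)^2 = 251.449
  (24 - 34.1429)^2 = 102.8776
  (37 - 34.1429)^2 = 8.1633
Step 3: Sum of squared deviations = 814.8571
Step 4: Sample variance = 814.8571 / 6 = 135.8095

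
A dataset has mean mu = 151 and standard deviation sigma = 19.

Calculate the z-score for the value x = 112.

-2.0526

Step 1: Recall the z-score formula: z = (x - mu) / sigma
Step 2: Substitute values: z = (112 - 151) / 19
Step 3: z = -39 / 19 = -2.0526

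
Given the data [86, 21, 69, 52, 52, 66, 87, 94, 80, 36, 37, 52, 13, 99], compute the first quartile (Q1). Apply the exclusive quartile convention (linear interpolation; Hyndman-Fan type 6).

36.75

Step 1: Sort the data: [13, 21, 36, 37, 52, 52, 52, 66, 69, 80, 86, 87, 94, 99]
Step 2: n = 14
Step 3: Using the exclusive quartile method:
  Q1 = 36.75
  Q2 (median) = 59
  Q3 = 86.25
  IQR = Q3 - Q1 = 86.25 - 36.75 = 49.5
Step 4: Q1 = 36.75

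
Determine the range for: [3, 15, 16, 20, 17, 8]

17

Step 1: Identify the maximum value: max = 20
Step 2: Identify the minimum value: min = 3
Step 3: Range = max - min = 20 - 3 = 17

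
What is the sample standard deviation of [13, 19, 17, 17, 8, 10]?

4.3818

Step 1: Compute the mean: 14
Step 2: Sum of squared deviations from the mean: 96
Step 3: Sample variance = 96 / 5 = 19.2
Step 4: Standard deviation = sqrt(19.2) = 4.3818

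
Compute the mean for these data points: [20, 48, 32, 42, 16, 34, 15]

29.5714

Step 1: Sum all values: 20 + 48 + 32 + 42 + 16 + 34 + 15 = 207
Step 2: Count the number of values: n = 7
Step 3: Mean = sum / n = 207 / 7 = 29.5714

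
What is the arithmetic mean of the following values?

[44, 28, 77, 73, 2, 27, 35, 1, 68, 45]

40

Step 1: Sum all values: 44 + 28 + 77 + 73 + 2 + 27 + 35 + 1 + 68 + 45 = 400
Step 2: Count the number of values: n = 10
Step 3: Mean = sum / n = 400 / 10 = 40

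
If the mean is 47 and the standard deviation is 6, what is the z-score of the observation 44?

-0.5

Step 1: Recall the z-score formula: z = (x - mu) / sigma
Step 2: Substitute values: z = (44 - 47) / 6
Step 3: z = -3 / 6 = -0.5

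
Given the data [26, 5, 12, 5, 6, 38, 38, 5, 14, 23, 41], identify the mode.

5

Step 1: Count the frequency of each value:
  5: appears 3 time(s)
  6: appears 1 time(s)
  12: appears 1 time(s)
  14: appears 1 time(s)
  23: appears 1 time(s)
  26: appears 1 time(s)
  38: appears 2 time(s)
  41: appears 1 time(s)
Step 2: The value 5 appears most frequently (3 times).
Step 3: Mode = 5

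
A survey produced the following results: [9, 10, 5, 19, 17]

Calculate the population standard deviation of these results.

5.2154

Step 1: Compute the mean: 12
Step 2: Sum of squared deviations from the mean: 136
Step 3: Population variance = 136 / 5 = 27.2
Step 4: Standard deviation = sqrt(27.2) = 5.2154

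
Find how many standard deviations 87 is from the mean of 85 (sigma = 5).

0.4

Step 1: Recall the z-score formula: z = (x - mu) / sigma
Step 2: Substitute values: z = (87 - 85) / 5
Step 3: z = 2 / 5 = 0.4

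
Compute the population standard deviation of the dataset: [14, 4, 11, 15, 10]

3.8678

Step 1: Compute the mean: 10.8
Step 2: Sum of squared deviations from the mean: 74.8
Step 3: Population variance = 74.8 / 5 = 14.96
Step 4: Standard deviation = sqrt(14.96) = 3.8678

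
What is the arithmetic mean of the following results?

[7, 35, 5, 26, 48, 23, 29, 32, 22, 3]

23

Step 1: Sum all values: 7 + 35 + 5 + 26 + 48 + 23 + 29 + 32 + 22 + 3 = 230
Step 2: Count the number of values: n = 10
Step 3: Mean = sum / n = 230 / 10 = 23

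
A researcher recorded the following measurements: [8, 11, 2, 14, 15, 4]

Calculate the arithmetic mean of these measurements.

9

Step 1: Sum all values: 8 + 11 + 2 + 14 + 15 + 4 = 54
Step 2: Count the number of values: n = 6
Step 3: Mean = sum / n = 54 / 6 = 9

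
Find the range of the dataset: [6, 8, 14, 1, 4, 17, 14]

16

Step 1: Identify the maximum value: max = 17
Step 2: Identify the minimum value: min = 1
Step 3: Range = max - min = 17 - 1 = 16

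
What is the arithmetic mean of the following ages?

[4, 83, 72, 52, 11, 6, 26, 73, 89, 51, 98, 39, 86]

53.0769

Step 1: Sum all values: 4 + 83 + 72 + 52 + 11 + 6 + 26 + 73 + 89 + 51 + 98 + 39 + 86 = 690
Step 2: Count the number of values: n = 13
Step 3: Mean = sum / n = 690 / 13 = 53.0769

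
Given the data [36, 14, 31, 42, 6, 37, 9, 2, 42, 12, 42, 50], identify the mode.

42

Step 1: Count the frequency of each value:
  2: appears 1 time(s)
  6: appears 1 time(s)
  9: appears 1 time(s)
  12: appears 1 time(s)
  14: appears 1 time(s)
  31: appears 1 time(s)
  36: appears 1 time(s)
  37: appears 1 time(s)
  42: appears 3 time(s)
  50: appears 1 time(s)
Step 2: The value 42 appears most frequently (3 times).
Step 3: Mode = 42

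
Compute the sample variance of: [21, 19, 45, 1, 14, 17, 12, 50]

278.8393

Step 1: Compute the mean: (21 + 19 + 45 + 1 + 14 + 17 + 12 + 50) / 8 = 22.375
Step 2: Compute squared deviations from the mean:
  (21 - 22.375)^2 = 1.8906
  (19 - 22.375)^2 = 11.3906
  (45 - 22.375)^2 = 511.8906
  (1 - 22.375)^2 = 456.8906
  (14 - 22.375)^2 = 70.1406
  (17 - 22.375)^2 = 28.8906
  (12 - 22.375)^2 = 107.6406
  (50 - 22.375)^2 = 763.1406
Step 3: Sum of squared deviations = 1951.875
Step 4: Sample variance = 1951.875 / 7 = 278.8393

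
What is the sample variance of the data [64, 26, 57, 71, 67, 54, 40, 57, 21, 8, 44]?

420.4182

Step 1: Compute the mean: (64 + 26 + 57 + 71 + 67 + 54 + 40 + 57 + 21 + 8 + 44) / 11 = 46.2727
Step 2: Compute squared deviations from the mean:
  (64 - 46.2727)^2 = 314.2562
  (26 - 46.2727)^2 = 410.9835
  (57 - 46.2727)^2 = 115.0744
  (71 - 46.2727)^2 = 611.438
  (67 - 46.2727)^2 = 429.6198
  (54 - 46.2727)^2 = 59.7107
  (40 - 46.2727)^2 = 39.3471
  (57 - 46.2727)^2 = 115.0744
  (21 - 46.2727)^2 = 638.7107
  (8 - 46.2727)^2 = 1464.8017
  (44 - 46.2727)^2 = 5.1653
Step 3: Sum of squared deviations = 4204.1818
Step 4: Sample variance = 4204.1818 / 10 = 420.4182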